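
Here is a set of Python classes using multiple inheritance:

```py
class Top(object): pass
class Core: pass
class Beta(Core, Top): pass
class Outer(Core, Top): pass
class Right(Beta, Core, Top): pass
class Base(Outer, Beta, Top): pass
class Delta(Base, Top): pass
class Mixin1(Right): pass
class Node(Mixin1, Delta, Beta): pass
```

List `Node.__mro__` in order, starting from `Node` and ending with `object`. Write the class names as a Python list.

[Node, Mixin1, Right, Delta, Base, Outer, Beta, Core, Top, object]

L[Node] = Node + merge(L[Mixin1], L[Delta], L[Beta], [Mixin1 Delta Beta])
  take Mixin1:  [Mixin1 Right Beta Core Top object] + [Delta Base Outer Beta Core Top object] + [Beta Core Top object] + [Mixin1 Delta Beta]
  take Right:  [Right Beta Core Top object] + [Delta Base Outer Beta Core Top object] + [Beta Core Top object] + [Delta Beta]
  take Delta:  [Beta Core Top object] + [Delta Base Outer Beta Core Top object] + [Beta Core Top object] + [Delta Beta]
  take Base:  [Beta Core Top object] + [Base Outer Beta Core Top object] + [Beta Core Top object] + [Beta]
  take Outer:  [Beta Core Top object] + [Outer Beta Core Top object] + [Beta Core Top object] + [Beta]
  take Beta:  [Beta Core Top object] + [Beta Core Top object] + [Beta Core Top object] + [Beta]
  take Core:  [Core Top object] + [Core Top object] + [Core Top object]
  take Top:  [Top object] + [Top object] + [Top object]
  take object:  [object] + [object] + [object]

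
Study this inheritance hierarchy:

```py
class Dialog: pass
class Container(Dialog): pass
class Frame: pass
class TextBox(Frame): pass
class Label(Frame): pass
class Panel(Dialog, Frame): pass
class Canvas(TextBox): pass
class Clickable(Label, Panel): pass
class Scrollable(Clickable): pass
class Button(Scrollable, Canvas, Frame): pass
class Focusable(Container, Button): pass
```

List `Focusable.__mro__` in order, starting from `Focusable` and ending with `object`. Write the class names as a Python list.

[Focusable, Container, Button, Scrollable, Clickable, Label, Panel, Dialog, Canvas, TextBox, Frame, object]

L[Focusable] = Focusable + merge(L[Container], L[Button], [Container Button])
  take Container:  [Container Dialog object] + [Button Scrollable Clickable Label Panel Dialog Canvas TextBox Frame object] + [Container Button]
  take Button:  [Dialog object] + [Button Scrollable Clickable Label Panel Dialog Canvas TextBox Frame object] + [Button]
  take Scrollable:  [Dialog object] + [Scrollable Clickable Label Panel Dialog Canvas TextBox Frame object]
  take Clickable:  [Dialog object] + [Clickable Label Panel Dialog Canvas TextBox Frame object]
  take Label:  [Dialog object] + [Label Panel Dialog Canvas TextBox Frame object]
  take Panel:  [Dialog object] + [Panel Dialog Canvas TextBox Frame object]
  take Dialog:  [Dialog object] + [Dialog Canvas TextBox Frame object]
  take Canvas:  [object] + [Canvas TextBox Frame object]
  take TextBox:  [object] + [TextBox Frame object]
  take Frame:  [object] + [Frame object]
  take object:  [object] + [object]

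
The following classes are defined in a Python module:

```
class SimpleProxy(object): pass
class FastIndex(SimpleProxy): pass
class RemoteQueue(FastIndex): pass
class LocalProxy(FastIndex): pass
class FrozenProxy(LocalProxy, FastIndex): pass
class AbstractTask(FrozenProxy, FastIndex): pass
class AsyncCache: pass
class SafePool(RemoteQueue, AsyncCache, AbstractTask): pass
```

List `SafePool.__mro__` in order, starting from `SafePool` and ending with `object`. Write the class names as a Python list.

[SafePool, RemoteQueue, AsyncCache, AbstractTask, FrozenProxy, LocalProxy, FastIndex, SimpleProxy, object]

L[SafePool] = SafePool + merge(L[RemoteQueue], L[AsyncCache], L[AbstractTask], [RemoteQueue AsyncCache AbstractTask])
  take RemoteQueue:  [RemoteQueue FastIndex SimpleProxy object] + [AsyncCache object] + [AbstractTask FrozenProxy LocalProxy FastIndex SimpleProxy object] + [RemoteQueue AsyncCache AbstractTask]
  take AsyncCache:  [FastIndex SimpleProxy object] + [AsyncCache object] + [AbstractTask FrozenProxy LocalProxy FastIndex SimpleProxy object] + [AsyncCache AbstractTask]
  take AbstractTask:  [FastIndex SimpleProxy object] + [object] + [AbstractTask FrozenProxy LocalProxy FastIndex SimpleProxy object] + [AbstractTask]
  take FrozenProxy:  [FastIndex SimpleProxy object] + [object] + [FrozenProxy LocalProxy FastIndex SimpleProxy object]
  take LocalProxy:  [FastIndex SimpleProxy object] + [object] + [LocalProxy FastIndex SimpleProxy object]
  take FastIndex:  [FastIndex SimpleProxy object] + [object] + [FastIndex SimpleProxy object]
  take SimpleProxy:  [SimpleProxy object] + [object] + [SimpleProxy object]
  take object:  [object] + [object] + [object]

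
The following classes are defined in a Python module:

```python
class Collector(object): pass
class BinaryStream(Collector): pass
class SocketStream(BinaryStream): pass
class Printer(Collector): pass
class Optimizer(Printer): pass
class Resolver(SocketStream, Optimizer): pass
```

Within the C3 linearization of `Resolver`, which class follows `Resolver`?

L[Resolver] = Resolver + merge(L[SocketStream], L[Optimizer], [SocketStream Optimizer])
  take SocketStream:  [SocketStream BinaryStream Collector object] + [Optimizer Printer Collector object] + [SocketStream Optimizer]
  take BinaryStream:  [BinaryStream Collector object] + [Optimizer Printer Collector object] + [Optimizer]
  take Optimizer:  [Collector object] + [Optimizer Printer Collector object] + [Optimizer]
  take Printer:  [Collector object] + [Printer Collector object]
  take Collector:  [Collector object] + [Collector object]
  take object:  [object] + [object]
MRO: Resolver SocketStream BinaryStream Optimizer Printer Collector object
Resolver is at position 0; next is SocketStream.

SocketStream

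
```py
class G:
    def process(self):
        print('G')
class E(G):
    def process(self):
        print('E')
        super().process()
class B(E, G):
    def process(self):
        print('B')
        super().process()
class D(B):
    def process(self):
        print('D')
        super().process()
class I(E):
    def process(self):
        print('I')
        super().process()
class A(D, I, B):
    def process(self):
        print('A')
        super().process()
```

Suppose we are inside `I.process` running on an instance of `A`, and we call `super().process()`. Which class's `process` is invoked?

B

L[A] = A + merge(L[D], L[I], L[B], [D I B])
  take D:  [D B E G object] + [I E G object] + [B E G object] + [D I B]
  take I:  [B E G object] + [I E G object] + [B E G object] + [I B]
  take B:  [B E G object] + [E G object] + [B E G object] + [B]
  take E:  [E G object] + [E G object] + [E G object]
  take G:  [G object] + [G object] + [G object]
  take object:  [object] + [object] + [object]
MRO: A D I B E G object
super() in I.process on a A instance goes to the class after I in A's MRO: B.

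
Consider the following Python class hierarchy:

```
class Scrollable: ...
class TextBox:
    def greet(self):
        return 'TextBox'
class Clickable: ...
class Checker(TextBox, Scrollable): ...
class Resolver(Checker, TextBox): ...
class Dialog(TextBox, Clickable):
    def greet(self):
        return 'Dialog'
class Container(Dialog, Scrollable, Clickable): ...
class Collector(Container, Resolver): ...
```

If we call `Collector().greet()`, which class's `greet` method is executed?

L[Collector] = Collector + merge(L[Container], L[Resolver], [Container Resolver])
  take Container:  [Container Dialog TextBox Scrollable Clickable object] + [Resolver Checker TextBox Scrollable object] + [Container Resolver]
  take Dialog:  [Dialog TextBox Scrollable Clickable object] + [Resolver Checker TextBox Scrollable object] + [Resolver]
  take Resolver:  [TextBox Scrollable Clickable object] + [Resolver Checker TextBox Scrollable object] + [Resolver]
  take Checker:  [TextBox Scrollable Clickable object] + [Checker TextBox Scrollable object]
  take TextBox:  [TextBox Scrollable Clickable object] + [TextBox Scrollable object]
  take Scrollable:  [Scrollable Clickable object] + [Scrollable object]
  take Clickable:  [Clickable object] + [object]
  take object:  [object] + [object]
MRO: Collector Container Dialog Resolver Checker TextBox Scrollable Clickable object
greet is defined in: Dialog, TextBox. First along the MRO is Dialog.

Dialog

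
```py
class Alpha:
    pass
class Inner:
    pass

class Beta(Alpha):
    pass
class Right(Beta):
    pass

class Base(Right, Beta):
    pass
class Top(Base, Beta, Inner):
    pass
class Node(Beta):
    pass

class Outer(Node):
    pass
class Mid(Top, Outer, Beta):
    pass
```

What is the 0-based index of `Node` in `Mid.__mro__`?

L[Mid] = Mid + merge(L[Top], L[Outer], L[Beta], [Top Outer Beta])
  take Top:  [Top Base Right Beta Alpha Inner object] + [Outer Node Beta Alpha object] + [Beta Alpha object] + [Top Outer Beta]
  take Base:  [Base Right Beta Alpha Inner object] + [Outer Node Beta Alpha object] + [Beta Alpha object] + [Outer Beta]
  take Right:  [Right Beta Alpha Inner object] + [Outer Node Beta Alpha object] + [Beta Alpha object] + [Outer Beta]
  take Outer:  [Beta Alpha Inner object] + [Outer Node Beta Alpha object] + [Beta Alpha object] + [Outer Beta]
  take Node:  [Beta Alpha Inner object] + [Node Beta Alpha object] + [Beta Alpha object] + [Beta]
  take Beta:  [Beta Alpha Inner object] + [Beta Alpha object] + [Beta Alpha object] + [Beta]
  take Alpha:  [Alpha Inner object] + [Alpha object] + [Alpha object]
  take Inner:  [Inner object] + [object] + [object]
  take object:  [object] + [object] + [object]
MRO: Mid Top Base Right Outer Node Beta Alpha Inner object
Node sits at index 5.

5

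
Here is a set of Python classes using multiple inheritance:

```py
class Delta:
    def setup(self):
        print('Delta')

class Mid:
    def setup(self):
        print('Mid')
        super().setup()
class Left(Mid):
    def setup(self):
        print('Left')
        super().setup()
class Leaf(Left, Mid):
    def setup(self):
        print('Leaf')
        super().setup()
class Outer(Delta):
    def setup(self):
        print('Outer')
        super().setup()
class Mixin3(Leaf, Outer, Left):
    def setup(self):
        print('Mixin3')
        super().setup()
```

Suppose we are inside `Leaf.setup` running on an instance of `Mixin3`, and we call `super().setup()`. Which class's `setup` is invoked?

L[Mixin3] = Mixin3 + merge(L[Leaf], L[Outer], L[Left], [Leaf Outer Left])
  take Leaf:  [Leaf Left Mid object] + [Outer Delta object] + [Left Mid object] + [Leaf Outer Left]
  take Outer:  [Left Mid object] + [Outer Delta object] + [Left Mid object] + [Outer Left]
  take Left:  [Left Mid object] + [Delta object] + [Left Mid object] + [Left]
  take Mid:  [Mid object] + [Delta object] + [Mid object]
  take Delta:  [object] + [Delta object] + [object]
  take object:  [object] + [object] + [object]
MRO: Mixin3 Leaf Outer Left Mid Delta object
super() in Leaf.setup on a Mixin3 instance goes to the class after Leaf in Mixin3's MRO: Outer.

Outer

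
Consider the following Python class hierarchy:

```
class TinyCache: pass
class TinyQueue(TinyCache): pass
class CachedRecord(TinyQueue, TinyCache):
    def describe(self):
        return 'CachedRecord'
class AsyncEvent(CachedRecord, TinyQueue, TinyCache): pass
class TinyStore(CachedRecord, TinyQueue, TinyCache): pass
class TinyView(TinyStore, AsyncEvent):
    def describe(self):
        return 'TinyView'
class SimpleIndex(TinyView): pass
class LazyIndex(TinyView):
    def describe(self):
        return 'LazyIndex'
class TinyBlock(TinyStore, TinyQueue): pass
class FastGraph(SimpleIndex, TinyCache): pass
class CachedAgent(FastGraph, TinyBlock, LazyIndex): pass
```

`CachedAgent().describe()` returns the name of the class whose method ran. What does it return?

L[CachedAgent] = CachedAgent + merge(L[FastGraph], L[TinyBlock], L[LazyIndex], [FastGraph TinyBlock LazyIndex])
  take FastGraph:  [FastGraph SimpleIndex TinyView TinyStore AsyncEvent CachedRecord TinyQueue TinyCache object] + [TinyBlock TinyStore CachedRecord TinyQueue TinyCache object] + [LazyIndex TinyView TinyStore AsyncEvent CachedRecord TinyQueue TinyCache object] + [FastGraph TinyBlock LazyIndex]
  take SimpleIndex:  [SimpleIndex TinyView TinyStore AsyncEvent CachedRecord TinyQueue TinyCache object] + [TinyBlock TinyStore CachedRecord TinyQueue TinyCache object] + [LazyIndex TinyView TinyStore AsyncEvent CachedRecord TinyQueue TinyCache object] + [TinyBlock LazyIndex]
  take TinyBlock:  [TinyView TinyStore AsyncEvent CachedRecord TinyQueue TinyCache object] + [TinyBlock TinyStore CachedRecord TinyQueue TinyCache object] + [LazyIndex TinyView TinyStore AsyncEvent CachedRecord TinyQueue TinyCache object] + [TinyBlock LazyIndex]
  take LazyIndex:  [TinyView TinyStore AsyncEvent CachedRecord TinyQueue TinyCache object] + [TinyStore CachedRecord TinyQueue TinyCache object] + [LazyIndex TinyView TinyStore AsyncEvent CachedRecord TinyQueue TinyCache object] + [LazyIndex]
  take TinyView:  [TinyView TinyStore AsyncEvent CachedRecord TinyQueue TinyCache object] + [TinyStore CachedRecord TinyQueue TinyCache object] + [TinyView TinyStore AsyncEvent CachedRecord TinyQueue TinyCache object]
  take TinyStore:  [TinyStore AsyncEvent CachedRecord TinyQueue TinyCache object] + [TinyStore CachedRecord TinyQueue TinyCache object] + [TinyStore AsyncEvent CachedRecord TinyQueue TinyCache object]
  take AsyncEvent:  [AsyncEvent CachedRecord TinyQueue TinyCache object] + [CachedRecord TinyQueue TinyCache object] + [AsyncEvent CachedRecord TinyQueue TinyCache object]
  take CachedRecord:  [CachedRecord TinyQueue TinyCache object] + [CachedRecord TinyQueue TinyCache object] + [CachedRecord TinyQueue TinyCache object]
  take TinyQueue:  [TinyQueue TinyCache object] + [TinyQueue TinyCache object] + [TinyQueue TinyCache object]
  take TinyCache:  [TinyCache object] + [TinyCache object] + [TinyCache object]
  take object:  [object] + [object] + [object]
MRO: CachedAgent FastGraph SimpleIndex TinyBlock LazyIndex TinyView TinyStore AsyncEvent CachedRecord TinyQueue TinyCache object
describe is defined in: CachedRecord, LazyIndex, TinyView. First along the MRO is LazyIndex.

LazyIndex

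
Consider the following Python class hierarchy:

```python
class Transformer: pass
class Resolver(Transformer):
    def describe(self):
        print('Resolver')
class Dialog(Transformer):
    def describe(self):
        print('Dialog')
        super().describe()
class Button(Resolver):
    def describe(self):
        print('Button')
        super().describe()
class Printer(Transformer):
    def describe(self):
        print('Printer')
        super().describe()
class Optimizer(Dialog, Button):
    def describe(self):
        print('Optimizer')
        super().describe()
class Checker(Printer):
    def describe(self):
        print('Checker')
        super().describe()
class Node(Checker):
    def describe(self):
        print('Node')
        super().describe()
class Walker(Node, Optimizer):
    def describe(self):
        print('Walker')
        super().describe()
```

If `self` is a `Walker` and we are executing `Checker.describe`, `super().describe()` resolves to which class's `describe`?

L[Walker] = Walker + merge(L[Node], L[Optimizer], [Node Optimizer])
  take Node:  [Node Checker Printer Transformer object] + [Optimizer Dialog Button Resolver Transformer object] + [Node Optimizer]
  take Checker:  [Checker Printer Transformer object] + [Optimizer Dialog Button Resolver Transformer object] + [Optimizer]
  take Printer:  [Printer Transformer object] + [Optimizer Dialog Button Resolver Transformer object] + [Optimizer]
  take Optimizer:  [Transformer object] + [Optimizer Dialog Button Resolver Transformer object] + [Optimizer]
  take Dialog:  [Transformer object] + [Dialog Button Resolver Transformer object]
  take Button:  [Transformer object] + [Button Resolver Transformer object]
  take Resolver:  [Transformer object] + [Resolver Transformer object]
  take Transformer:  [Transformer object] + [Transformer object]
  take object:  [object] + [object]
MRO: Walker Node Checker Printer Optimizer Dialog Button Resolver Transformer object
super() in Checker.describe on a Walker instance goes to the class after Checker in Walker's MRO: Printer.

Printer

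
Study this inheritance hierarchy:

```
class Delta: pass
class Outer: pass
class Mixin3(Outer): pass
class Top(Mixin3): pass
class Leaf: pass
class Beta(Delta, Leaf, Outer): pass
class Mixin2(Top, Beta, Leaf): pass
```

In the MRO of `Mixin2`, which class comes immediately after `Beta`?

L[Mixin2] = Mixin2 + merge(L[Top], L[Beta], L[Leaf], [Top Beta Leaf])
  take Top:  [Top Mixin3 Outer object] + [Beta Delta Leaf Outer object] + [Leaf object] + [Top Beta Leaf]
  take Mixin3:  [Mixin3 Outer object] + [Beta Delta Leaf Outer object] + [Leaf object] + [Beta Leaf]
  take Beta:  [Outer object] + [Beta Delta Leaf Outer object] + [Leaf object] + [Beta Leaf]
  take Delta:  [Outer object] + [Delta Leaf Outer object] + [Leaf object] + [Leaf]
  take Leaf:  [Outer object] + [Leaf Outer object] + [Leaf object] + [Leaf]
  take Outer:  [Outer object] + [Outer object] + [object]
  take object:  [object] + [object] + [object]
MRO: Mixin2 Top Mixin3 Beta Delta Leaf Outer object
Beta is at position 3; next is Delta.

Delta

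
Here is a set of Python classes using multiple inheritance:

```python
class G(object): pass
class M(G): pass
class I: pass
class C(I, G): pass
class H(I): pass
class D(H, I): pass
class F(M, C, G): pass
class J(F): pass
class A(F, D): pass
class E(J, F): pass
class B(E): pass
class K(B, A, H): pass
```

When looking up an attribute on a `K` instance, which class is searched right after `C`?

L[K] = K + merge(L[B], L[A], L[H], [B A H])
  take B:  [B E J F M C I G object] + [A F M C D H I G object] + [H I object] + [B A H]
  take E:  [E J F M C I G object] + [A F M C D H I G object] + [H I object] + [A H]
  take J:  [J F M C I G object] + [A F M C D H I G object] + [H I object] + [A H]
  take A:  [F M C I G object] + [A F M C D H I G object] + [H I object] + [A H]
  take F:  [F M C I G object] + [F M C D H I G object] + [H I object] + [H]
  take M:  [M C I G object] + [M C D H I G object] + [H I object] + [H]
  take C:  [C I G object] + [C D H I G object] + [H I object] + [H]
  take D:  [I G object] + [D H I G object] + [H I object] + [H]
  take H:  [I G object] + [H I G object] + [H I object] + [H]
  take I:  [I G object] + [I G object] + [I object]
  take G:  [G object] + [G object] + [object]
  take object:  [object] + [object] + [object]
MRO: K B E J A F M C D H I G object
C is at position 7; next is D.

D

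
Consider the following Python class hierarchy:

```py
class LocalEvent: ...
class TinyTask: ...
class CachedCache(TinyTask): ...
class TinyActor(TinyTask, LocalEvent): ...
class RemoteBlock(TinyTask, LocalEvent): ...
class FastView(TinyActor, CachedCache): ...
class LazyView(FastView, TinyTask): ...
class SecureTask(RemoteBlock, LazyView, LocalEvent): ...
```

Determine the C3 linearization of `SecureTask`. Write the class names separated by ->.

L[SecureTask] = SecureTask + merge(L[RemoteBlock], L[LazyView], L[LocalEvent], [RemoteBlock LazyView LocalEvent])
  take RemoteBlock:  [RemoteBlock TinyTask LocalEvent object] + [LazyView FastView TinyActor CachedCache TinyTask LocalEvent object] + [LocalEvent object] + [RemoteBlock LazyView LocalEvent]
  take LazyView:  [TinyTask LocalEvent object] + [LazyView FastView TinyActor CachedCache TinyTask LocalEvent object] + [LocalEvent object] + [LazyView LocalEvent]
  take FastView:  [TinyTask LocalEvent object] + [FastView TinyActor CachedCache TinyTask LocalEvent object] + [LocalEvent object] + [LocalEvent]
  take TinyActor:  [TinyTask LocalEvent object] + [TinyActor CachedCache TinyTask LocalEvent object] + [LocalEvent object] + [LocalEvent]
  take CachedCache:  [TinyTask LocalEvent object] + [CachedCache TinyTask LocalEvent object] + [LocalEvent object] + [LocalEvent]
  take TinyTask:  [TinyTask LocalEvent object] + [TinyTask LocalEvent object] + [LocalEvent object] + [LocalEvent]
  take LocalEvent:  [LocalEvent object] + [LocalEvent object] + [LocalEvent object] + [LocalEvent]
  take object:  [object] + [object] + [object]

SecureTask -> RemoteBlock -> LazyView -> FastView -> TinyActor -> CachedCache -> TinyTask -> LocalEvent -> object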